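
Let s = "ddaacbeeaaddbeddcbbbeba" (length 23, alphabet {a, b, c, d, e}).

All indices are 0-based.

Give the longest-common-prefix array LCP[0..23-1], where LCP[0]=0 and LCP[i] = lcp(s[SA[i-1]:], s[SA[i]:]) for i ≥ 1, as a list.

[0, 1, 2, 1, 1, 0, 1, 2, 1, 2, 2, 0, 2, 0, 1, 1, 1, 2, 2, 0, 1, 1, 1]

sorted suffixes:
  #0 SA[0]=22  'a'
  #1 SA[1]=2  'aacbeeaaddbeddcbbbeba'
  #2 SA[2]=8  'aaddbeddcbbbeba'
  #3 SA[3]=3  'acbeeaaddbeddcbbbeba'
  #4 SA[4]=9  'addbeddcbbbeba'
  #5 SA[5]=21  'ba'
  #6 SA[6]=17  'bbbeba'
  #7 SA[7]=18  'bbeba'
  #8 SA[8]=19  'beba'
  #9 SA[9]=12  'beddcbbbeba'
  #10 SA[10]=5  'beeaaddbeddcbbbeba'
  #11 SA[11]=16  'cbbbeba'
  #12 SA[12]=4  'cbeeaaddbeddcbbbeba'
  #13 SA[13]=1  'daacbeeaaddbeddcbbbeba'
  #14 SA[14]=11  'dbeddcbbbeba'
  #15 SA[15]=15  'dcbbbeba'
  #16 SA[16]=0  'ddaacbeeaaddbeddcbbbeba'
  #17 SA[17]=10  'ddbeddcbbbeba'
  #18 SA[18]=14  'ddcbbbeba'
  #19 SA[19]=7  'eaaddbeddcbbbeba'
  #20 SA[20]=20  'eba'
  #21 SA[21]=13  'eddcbbbeba'
  #22 SA[22]=6  'eeaaddbeddcbbbeba'

SA = [22, 2, 8, 3, 9, 21, 17, 18, 19, 12, 5, 16, 4, 1, 11, 15, 0, 10, 14, 7, 20, 13, 6]
[i] adj suffixes → lcp
  [1] 22/2 → 1 ('a')
  [2] 2/8 → 2 ('aa')
  [3] 8/3 → 1 ('a')
  [4] 3/9 → 1 ('a')
  [5] 9/21 → 0 ('')
  [6] 21/17 → 1 ('b')
  [7] 17/18 → 2 ('bb')
  [8] 18/19 → 1 ('b')
  [9] 19/12 → 2 ('be')
  [10] 12/5 → 2 ('be')
  [11] 5/16 → 0 ('')
  [12] 16/4 → 2 ('cb')
  [13] 4/1 → 0 ('')
  [14] 1/11 → 1 ('d')
  [15] 11/15 → 1 ('d')
  [16] 15/0 → 1 ('d')
  [17] 0/10 → 2 ('dd')
  [18] 10/14 → 2 ('dd')
  [19] 14/7 → 0 ('')
  [20] 7/20 → 1 ('e')
  [21] 20/13 → 1 ('e')
  [22] 13/6 → 1 ('e')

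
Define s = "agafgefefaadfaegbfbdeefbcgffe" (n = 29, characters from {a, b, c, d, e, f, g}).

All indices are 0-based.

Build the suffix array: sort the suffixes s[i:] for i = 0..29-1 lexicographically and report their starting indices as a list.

[9, 10, 13, 2, 0, 23, 18, 16, 24, 19, 11, 28, 20, 7, 21, 5, 14, 8, 12, 22, 17, 27, 6, 26, 3, 1, 15, 4, 25]

sorted suffixes:
  #0 SA[0]=9  'aadfaegbfbdeefbcgffe'
  #1 SA[1]=10  'adfaegbfbdeefbcgffe'
  #2 SA[2]=13  'aegbfbdeefbcgffe'
  #3 SA[3]=2  'afgefefaadfaegbfbdeefbcgffe'
  #4 SA[4]=0  'agafgefefaadfaegbfbdeefbcgffe'
  #5 SA[5]=23  'bcgffe'
  #6 SA[6]=18  'bdeefbcgffe'
  #7 SA[7]=16  'bfbdeefbcgffe'
  #8 SA[8]=24  'cgffe'
  #9 SA[9]=19  'deefbcgffe'
  #10 SA[10]=11  'dfaegbfbdeefbcgffe'
  #11 SA[11]=28  'e'
  #12 SA[12]=20  'eefbcgffe'
  #13 SA[13]=7  'efaadfaegbfbdeefbcgffe'
  #14 SA[14]=21  'efbcgffe'
  #15 SA[15]=5  'efefaadfaegbfbdeefbcgffe'
  #16 SA[16]=14  'egbfbdeefbcgffe'
  #17 SA[17]=8  'faadfaegbfbdeefbcgffe'
  #18 SA[18]=12  'faegbfbdeefbcgffe'
  #19 SA[19]=22  'fbcgffe'
  #20 SA[20]=17  'fbdeefbcgffe'
  #21 SA[21]=27  'fe'
  #22 SA[22]=6  'fefaadfaegbfbdeefbcgffe'
  #23 SA[23]=26  'ffe'
  #24 SA[24]=3  'fgefefaadfaegbfbdeefbcgffe'
  #25 SA[25]=1  'gafgefefaadfaegbfbdeefbcgffe'
  #26 SA[26]=15  'gbfbdeefbcgffe'
  #27 SA[27]=4  'gefefaadfaegbfbdeefbcgffe'
  #28 SA[28]=25  'gffe'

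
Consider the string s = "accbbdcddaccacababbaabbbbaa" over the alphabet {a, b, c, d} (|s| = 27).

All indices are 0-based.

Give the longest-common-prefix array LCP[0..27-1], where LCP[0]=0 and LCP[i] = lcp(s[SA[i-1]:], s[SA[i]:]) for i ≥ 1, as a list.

rank→(start, suffix):
  0 → (26, 'a')
  1 → (25, 'aa')
  2 → (19, 'aabbbbaa')
  3 → (14, 'ababbaabbbbaa')
  4 → (16, 'abbaabbbbaa')
  5 → (20, 'abbbbaa')
  6 → (12, 'acababbaabbbbaa')
  7 → (9, 'accacababbaabbbbaa')
  8 → (0, 'accbbdcddaccacababbaabbbbaa')
  9 → (24, 'baa')
  10 → (18, 'baabbbbaa')
  11 → (15, 'babbaabbbbaa')
  12 → (23, 'bbaa')
  13 → (17, 'bbaabbbbaa')
  14 → (22, 'bbbaa')
  15 → (21, 'bbbbaa')
  16 → (3, 'bbdcddaccacababbaabbbbaa')
  17 → (4, 'bdcddaccacababbaabbbbaa')
  18 → (13, 'cababbaabbbbaa')
  19 → (11, 'cacababbaabbbbaa')
  20 → (2, 'cbbdcddaccacababbaabbbbaa')
  21 → (10, 'ccacababbaabbbbaa')
  22 → (1, 'ccbbdcddaccacababbaabbbbaa')
  23 → (6, 'cddaccacababbaabbbbaa')
  24 → (8, 'daccacababbaabbbbaa')
  25 → (5, 'dcddaccacababbaabbbbaa')
  26 → (7, 'ddaccacababbaabbbbaa')

SA = [26, 25, 19, 14, 16, 20, 12, 9, 0, 24, 18, 15, 23, 17, 22, 21, 3, 4, 13, 11, 2, 10, 1, 6, 8, 5, 7]
rank  pair      lcp
   1  s[26:],s[25:]  1  'a'
   2  s[25:],s[19:]  2  'aa'
   3  s[19:],s[14:]  1  'a'
   4  s[14:],s[16:]  2  'ab'
   5  s[16:],s[20:]  3  'abb'
   6  s[20:],s[12:]  1  'a'
   7  s[12:],s[9:]  2  'ac'
   8  s[9:],s[0:]  3  'acc'
   9  s[0:],s[24:]  0  ''
  10  s[24:],s[18:]  3  'baa'
  11  s[18:],s[15:]  2  'ba'
  12  s[15:],s[23:]  1  'b'
  13  s[23:],s[17:]  4  'bbaa'
  14  s[17:],s[22:]  2  'bb'
  15  s[22:],s[21:]  3  'bbb'
  16  s[21:],s[3:]  2  'bb'
  17  s[3:],s[4:]  1  'b'
  18  s[4:],s[13:]  0  ''
  19  s[13:],s[11:]  2  'ca'
  20  s[11:],s[2:]  1  'c'
  21  s[2:],s[10:]  1  'c'
  22  s[10:],s[1:]  2  'cc'
  23  s[1:],s[6:]  1  'c'
  24  s[6:],s[8:]  0  ''
  25  s[8:],s[5:]  1  'd'
  26  s[5:],s[7:]  1  'd'

[0, 1, 2, 1, 2, 3, 1, 2, 3, 0, 3, 2, 1, 4, 2, 3, 2, 1, 0, 2, 1, 1, 2, 1, 0, 1, 1]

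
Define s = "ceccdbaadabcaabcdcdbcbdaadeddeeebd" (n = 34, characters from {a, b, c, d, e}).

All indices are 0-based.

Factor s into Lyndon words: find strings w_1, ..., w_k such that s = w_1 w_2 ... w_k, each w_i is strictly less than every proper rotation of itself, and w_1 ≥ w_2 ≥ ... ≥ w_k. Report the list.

emit factor 1: 'ce' (i=0, period=2)
emit factor 2: 'ccd' (i=2, period=3)
emit factor 3: 'b' (i=5, period=1)
emit factor 4: 'aadabc' (i=6, period=6)
emit factor 5: 'aabcdcdbcbdaadeddeeebd' (i=12, period=22)

["ce", "ccd", "b", "aadabc", "aabcdcdbcbdaadeddeeebd"]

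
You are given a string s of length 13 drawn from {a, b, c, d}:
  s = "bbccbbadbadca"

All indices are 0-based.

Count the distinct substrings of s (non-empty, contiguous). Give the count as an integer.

78

sorted suffixes:
  #0 SA[0]=12  'a'
  #1 SA[1]=6  'adbadca'
  #2 SA[2]=9  'adca'
  #3 SA[3]=5  'badbadca'
  #4 SA[4]=8  'badca'
  #5 SA[5]=4  'bbadbadca'
  #6 SA[6]=0  'bbccbbadbadca'
  #7 SA[7]=1  'bccbbadbadca'
  #8 SA[8]=11  'ca'
  #9 SA[9]=3  'cbbadbadca'
  #10 SA[10]=2  'ccbbadbadca'
  #11 SA[11]=7  'dbadca'
  #12 SA[12]=10  'dca'

SA = [12, 6, 9, 5, 8, 4, 0, 1, 11, 3, 2, 7, 10]
i: (SA[i-1],SA[i]) lcp shared
  1: (12,6) 1 'a'
  2: (6,9) 2 'ad'
  3: (9,5) 0 ''
  4: (5,8) 3 'bad'
  5: (8,4) 1 'b'
  6: (4,0) 2 'bb'
  7: (0,1) 1 'b'
  8: (1,11) 0 ''
  9: (11,3) 1 'c'
  10: (3,2) 1 'c'
  11: (2,7) 0 ''
  12: (7,10) 1 'd'

n(n+1)/2 = 13·14/2 = 91
Σ LCP = 0 + 1 + 2 + 0 + 3 + 1 + 2 + 1 + 0 + 1 + 1 + 0 + 1 = 13
distinct = 91 − 13 = 78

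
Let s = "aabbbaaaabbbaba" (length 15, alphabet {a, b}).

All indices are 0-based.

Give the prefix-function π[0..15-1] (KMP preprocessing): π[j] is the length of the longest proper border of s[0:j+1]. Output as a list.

π[0] = 0
j=1 s[j]='a': π[1]=1 (border 'a')
j=2 s[j]='b': k: 1→0; π[2]=0 (border '')
j=3 s[j]='b': π[3]=0 (border '')
j=4 s[j]='b': π[4]=0 (border '')
j=5 s[j]='a': π[5]=1 (border 'a')
j=6 s[j]='a': π[6]=2 (border 'aa')
j=7 s[j]='a': k: 2→1; π[7]=2 (border 'aa')
j=8 s[j]='a': k: 2→1; π[8]=2 (border 'aa')
j=9 s[j]='b': π[9]=3 (border 'aab')
j=10 s[j]='b': π[10]=4 (border 'aabb')
j=11 s[j]='b': π[11]=5 (border 'aabbb')
j=12 s[j]='a': π[12]=6 (border 'aabbba')
j=13 s[j]='b': k: 6→1→0; π[13]=0 (border '')
j=14 s[j]='a': π[14]=1 (border 'a')

[0, 1, 0, 0, 0, 1, 2, 2, 2, 3, 4, 5, 6, 0, 1]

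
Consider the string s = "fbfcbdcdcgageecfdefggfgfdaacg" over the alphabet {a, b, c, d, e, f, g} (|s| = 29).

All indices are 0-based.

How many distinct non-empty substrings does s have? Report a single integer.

rank | idx | suffix
   0 |  25 | aacg
   1 |  26 | acg
   2 |  10 | ageecfdefggfgfdaacg
   3 |   4 | bdcdcgageecfdefggfgfdaacg
   4 |   1 | bfcbdcdcgageecfdefggfgfdaacg
   5 |   3 | cbdcdcgageecfdefggfgfdaacg
   6 |   6 | cdcgageecfdefggfgfdaacg
   7 |  14 | cfdefggfgfdaacg
   8 |  27 | cg
   9 |   8 | cgageecfdefggfgfdaacg
  10 |  24 | daacg
  11 |   5 | dcdcgageecfdefggfgfdaacg
  12 |   7 | dcgageecfdefggfgfdaacg
  13 |  16 | defggfgfdaacg
  14 |  13 | ecfdefggfgfdaacg
  15 |  12 | eecfdefggfgfdaacg
  16 |  17 | efggfgfdaacg
  17 |   0 | fbfcbdcdcgageecfdefggfgfdaacg
  18 |   2 | fcbdcdcgageecfdefggfgfdaacg
  19 |  23 | fdaacg
  20 |  15 | fdefggfgfdaacg
  21 |  21 | fgfdaacg
  22 |  18 | fggfgfdaacg
  23 |  28 | g
  24 |   9 | gageecfdefggfgfdaacg
  25 |  11 | geecfdefggfgfdaacg
  26 |  22 | gfdaacg
  27 |  20 | gfgfdaacg
  28 |  19 | ggfgfdaacg

SA = [25, 26, 10, 4, 1, 3, 6, 14, 27, 8, 24, 5, 7, 16, 13, 12, 17, 0, 2, 23, 15, 21, 18, 28, 9, 11, 22, 20, 19]
i: (SA[i-1],SA[i]) lcp shared
  1: (25,26) 1 'a'
  2: (26,10) 1 'a'
  3: (10,4) 0 ''
  4: (4,1) 1 'b'
  5: (1,3) 0 ''
  6: (3,6) 1 'c'
  7: (6,14) 1 'c'
  8: (14,27) 1 'c'
  9: (27,8) 2 'cg'
  10: (8,24) 0 ''
  11: (24,5) 1 'd'
  12: (5,7) 2 'dc'
  13: (7,16) 1 'd'
  14: (16,13) 0 ''
  15: (13,12) 1 'e'
  16: (12,17) 1 'e'
  17: (17,0) 0 ''
  18: (0,2) 1 'f'
  19: (2,23) 1 'f'
  20: (23,15) 2 'fd'
  21: (15,21) 1 'f'
  22: (21,18) 2 'fg'
  23: (18,28) 0 ''
  24: (28,9) 1 'g'
  25: (9,11) 1 'g'
  26: (11,22) 1 'g'
  27: (22,20) 2 'gf'
  28: (20,19) 1 'g'

n(n+1)/2 = 29·30/2 = 435
Σ LCP = 0 + 1 + 1 + 0 + 1 + 0 + 1 + 1 + 1 + 2 + 0 + 1 + 2 + 1 + 0 + 1 + 1 + 0 + 1 + 1 + 2 + 1 + 2 + 0 + 1 + 1 + 1 + 2 + 1 = 27
distinct = 435 − 27 = 408

408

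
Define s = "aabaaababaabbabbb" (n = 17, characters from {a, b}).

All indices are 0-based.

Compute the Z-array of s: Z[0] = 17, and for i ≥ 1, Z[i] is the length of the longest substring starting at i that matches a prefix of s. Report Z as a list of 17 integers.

Z[0]=17
i=1: i≥r, start 0; Z[1]=1 scan→box=[1,2)
i=2: i≥r, start 0; Z[2]=0
i=3: i≥r, start 0; Z[3]=2 scan→box=[3,5)
i=4: min(r-i=1, Z[1]=1)=1; Z[4]=4 scan→box=[4,8)
i=5: min(r-i=3, Z[1]=1)=1; Z[5]=1
i=6: min(r-i=2, Z[2]=0)=0; Z[6]=0
i=7: min(r-i=1, Z[3]=2)=1; Z[7]=1
i=8: i≥r, start 0; Z[8]=0
i=9: i≥r, start 0; Z[9]=3 scan→box=[9,12)
i=10: min(r-i=2, Z[1]=1)=1; Z[10]=1
i=11: min(r-i=1, Z[2]=0)=0; Z[11]=0
i=12: i≥r, start 0; Z[12]=0
i=13: i≥r, start 0; Z[13]=1 scan→box=[13,14)
i=14: i≥r, start 0; Z[14]=0
i=15: i≥r, start 0; Z[15]=0
i=16: i≥r, start 0; Z[16]=0

[17, 1, 0, 2, 4, 1, 0, 1, 0, 3, 1, 0, 0, 1, 0, 0, 0]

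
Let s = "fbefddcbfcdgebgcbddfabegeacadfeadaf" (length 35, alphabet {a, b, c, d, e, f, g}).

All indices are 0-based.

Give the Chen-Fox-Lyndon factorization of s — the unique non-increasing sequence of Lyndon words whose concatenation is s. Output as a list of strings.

["f", "befddcbfcdgebgc", "bddf", "abegeacadfeadaf"]

emit factor 1: 'f' (i=0, period=1)
emit factor 2: 'befddcbfcdgebgc' (i=1, period=15)
emit factor 3: 'bddf' (i=16, period=4)
emit factor 4: 'abegeacadfeadaf' (i=20, period=15)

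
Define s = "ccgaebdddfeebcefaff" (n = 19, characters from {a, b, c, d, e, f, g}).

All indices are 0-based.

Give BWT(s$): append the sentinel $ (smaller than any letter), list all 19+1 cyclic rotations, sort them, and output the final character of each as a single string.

fgfee$bcbddeafcfedac

rank  rotation              last
    0  $ccgaebdddfeebcefaff  f
    1  aebdddfeebcefaff$ccg  g
    2  aff$ccgaebdddfeebcef  f
    3  bcefaff$ccgaebdddfee  e
    4  bdddfeebcefaff$ccgae  e
    5  ccgaebdddfeebcefaff$  $
    6  cefaff$ccgaebdddfeeb  b
    7  cgaebdddfeebcefaff$c  c
    8  dddfeebcefaff$ccgaeb  b
    9  ddfeebcefaff$ccgaebd  d
   10  dfeebcefaff$ccgaebdd  d
   11  ebcefaff$ccgaebdddfe  e
   12  ebdddfeebcefaff$ccga  a
   13  eebcefaff$ccgaebdddf  f
   14  efaff$ccgaebdddfeebc  c
   15  f$ccgaebdddfeebcefaf  f
   16  faff$ccgaebdddfeebce  e
   17  feebcefaff$ccgaebddd  d
   18  ff$ccgaebdddfeebcefa  a
   19  gaebdddfeebcefaff$cc  c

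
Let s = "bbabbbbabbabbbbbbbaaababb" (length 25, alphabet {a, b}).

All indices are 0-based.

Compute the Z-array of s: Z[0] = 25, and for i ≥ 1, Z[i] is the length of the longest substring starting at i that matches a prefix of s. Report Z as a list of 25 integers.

Z[0]=25
i=1: i≥r, start 0; Z[1]=1 scan→box=[1,2)
i=2: i≥r, start 0; Z[2]=0
i=3: i≥r, start 0; Z[3]=2 scan→box=[3,5)
i=4: min(r-i=1, Z[1]=1)=1; Z[4]=2 scan→box=[4,6)
i=5: min(r-i=1, Z[1]=1)=1; Z[5]=5 scan→box=[5,10)
i=6: min(r-i=4, Z[1]=1)=1; Z[6]=1
i=7: min(r-i=3, Z[2]=0)=0; Z[7]=0
i=8: min(r-i=2, Z[3]=2)=2; Z[8]=7 scan→box=[8,15)
i=9: min(r-i=6, Z[1]=1)=1; Z[9]=1
i=10: min(r-i=5, Z[2]=0)=0; Z[10]=0
i=11: min(r-i=4, Z[3]=2)=2; Z[11]=2
i=12: min(r-i=3, Z[4]=2)=2; Z[12]=2
i=13: min(r-i=2, Z[5]=5)=2; Z[13]=2
i=14: min(r-i=1, Z[6]=1)=1; Z[14]=2 scan→box=[14,16)
i=15: min(r-i=1, Z[1]=1)=1; Z[15]=2 scan→box=[15,17)
i=16: min(r-i=1, Z[1]=1)=1; Z[16]=3 scan→box=[16,19)
i=17: min(r-i=2, Z[1]=1)=1; Z[17]=1
i=18: min(r-i=1, Z[2]=0)=0; Z[18]=0
i=19: i≥r, start 0; Z[19]=0
i=20: i≥r, start 0; Z[20]=0
i=21: i≥r, start 0; Z[21]=1 scan→box=[21,22)
i=22: i≥r, start 0; Z[22]=0
i=23: i≥r, start 0; Z[23]=2 scan→box=[23,25)
i=24: min(r-i=1, Z[1]=1)=1; Z[24]=1

[25, 1, 0, 2, 2, 5, 1, 0, 7, 1, 0, 2, 2, 2, 2, 2, 3, 1, 0, 0, 0, 1, 0, 2, 1]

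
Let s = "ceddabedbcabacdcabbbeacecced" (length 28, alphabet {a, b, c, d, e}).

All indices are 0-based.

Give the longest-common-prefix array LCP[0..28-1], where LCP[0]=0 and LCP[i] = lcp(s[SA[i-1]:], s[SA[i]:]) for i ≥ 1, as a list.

[0, 2, 2, 1, 2, 0, 1, 2, 1, 1, 2, 0, 3, 1, 1, 1, 2, 3, 0, 1, 1, 1, 1, 0, 1, 1, 2, 2]

sorted suffixes:
  #0 SA[0]=10  'abacdcabbbeacecced'
  #1 SA[1]=16  'abbbeacecced'
  #2 SA[2]=4  'abedbcabacdcabbbeacecced'
  #3 SA[3]=12  'acdcabbbeacecced'
  #4 SA[4]=21  'acecced'
  #5 SA[5]=11  'bacdcabbbeacecced'
  #6 SA[6]=17  'bbbeacecced'
  #7 SA[7]=18  'bbeacecced'
  #8 SA[8]=8  'bcabacdcabbbeacecced'
  #9 SA[9]=19  'beacecced'
  #10 SA[10]=5  'bedbcabacdcabbbeacecced'
  #11 SA[11]=9  'cabacdcabbbeacecced'
  #12 SA[12]=15  'cabbbeacecced'
  #13 SA[13]=24  'cced'
  #14 SA[14]=13  'cdcabbbeacecced'
  #15 SA[15]=22  'cecced'
  #16 SA[16]=25  'ced'
  #17 SA[17]=0  'ceddabedbcabacdcabbbeacecced'
  #18 SA[18]=27  'd'
  #19 SA[19]=3  'dabedbcabacdcabbbeacecced'
  #20 SA[20]=7  'dbcabacdcabbbeacecced'
  #21 SA[21]=14  'dcabbbeacecced'
  #22 SA[22]=2  'ddabedbcabacdcabbbeacecced'
  #23 SA[23]=20  'eacecced'
  #24 SA[24]=23  'ecced'
  #25 SA[25]=26  'ed'
  #26 SA[26]=6  'edbcabacdcabbbeacecced'
  #27 SA[27]=1  'eddabedbcabacdcabbbeacecced'

SA = [10, 16, 4, 12, 21, 11, 17, 18, 8, 19, 5, 9, 15, 24, 13, 22, 25, 0, 27, 3, 7, 14, 2, 20, 23, 26, 6, 1]
rank  pair      lcp
   1  s[10:],s[16:]  2  'ab'
   2  s[16:],s[4:]  2  'ab'
   3  s[4:],s[12:]  1  'a'
   4  s[12:],s[21:]  2  'ac'
   5  s[21:],s[11:]  0  ''
   6  s[11:],s[17:]  1  'b'
   7  s[17:],s[18:]  2  'bb'
   8  s[18:],s[8:]  1  'b'
   9  s[8:],s[19:]  1  'b'
  10  s[19:],s[5:]  2  'be'
  11  s[5:],s[9:]  0  ''
  12  s[9:],s[15:]  3  'cab'
  13  s[15:],s[24:]  1  'c'
  14  s[24:],s[13:]  1  'c'
  15  s[13:],s[22:]  1  'c'
  16  s[22:],s[25:]  2  'ce'
  17  s[25:],s[0:]  3  'ced'
  18  s[0:],s[27:]  0  ''
  19  s[27:],s[3:]  1  'd'
  20  s[3:],s[7:]  1  'd'
  21  s[7:],s[14:]  1  'd'
  22  s[14:],s[2:]  1  'd'
  23  s[2:],s[20:]  0  ''
  24  s[20:],s[23:]  1  'e'
  25  s[23:],s[26:]  1  'e'
  26  s[26:],s[6:]  2  'ed'
  27  s[6:],s[1:]  2  'ed'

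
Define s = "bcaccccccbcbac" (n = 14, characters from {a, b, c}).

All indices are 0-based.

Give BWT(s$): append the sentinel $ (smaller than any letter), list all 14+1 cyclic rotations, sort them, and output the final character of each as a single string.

cbcc$cabbccccca

rank  rotation         last
    0  $bcaccccccbcbac  c
    1  ac$bcaccccccbcb  b
    2  accccccbcbac$bc  c
    3  bac$bcaccccccbc  c
    4  bcaccccccbcbac$  $
    5  bcbac$bcacccccc  c
    6  c$bcaccccccbcba  a
    7  caccccccbcbac$b  b
    8  cbac$bcaccccccb  b
    9  cbcbac$bcaccccc  c
   10  ccbcbac$bcacccc  c
   11  cccbcbac$bcaccc  c
   12  ccccbcbac$bcacc  c
   13  cccccbcbac$bcac  c
   14  ccccccbcbac$bca  a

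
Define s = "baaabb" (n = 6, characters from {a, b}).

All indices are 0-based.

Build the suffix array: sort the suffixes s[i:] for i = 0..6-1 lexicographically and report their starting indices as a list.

rank | idx | suffix
   0 |   1 | aaabb
   1 |   2 | aabb
   2 |   3 | abb
   3 |   5 | b
   4 |   0 | baaabb
   5 |   4 | bb

[1, 2, 3, 5, 0, 4]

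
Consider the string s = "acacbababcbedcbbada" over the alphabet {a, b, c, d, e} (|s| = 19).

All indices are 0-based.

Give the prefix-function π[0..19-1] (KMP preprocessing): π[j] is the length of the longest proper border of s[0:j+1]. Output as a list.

[0, 0, 1, 2, 0, 1, 0, 1, 0, 0, 0, 0, 0, 0, 0, 0, 1, 0, 1]

π[0] = 0
j=1 s[j]='c': π[1]=0 (border '')
j=2 s[j]='a': π[2]=1 (border 'a')
j=3 s[j]='c': π[3]=2 (border 'ac')
j=4 s[j]='b': k: 2→0; π[4]=0 (border '')
j=5 s[j]='a': π[5]=1 (border 'a')
j=6 s[j]='b': k: 1→0; π[6]=0 (border '')
j=7 s[j]='a': π[7]=1 (border 'a')
j=8 s[j]='b': k: 1→0; π[8]=0 (border '')
j=9 s[j]='c': π[9]=0 (border '')
j=10 s[j]='b': π[10]=0 (border '')
j=11 s[j]='e': π[11]=0 (border '')
j=12 s[j]='d': π[12]=0 (border '')
j=13 s[j]='c': π[13]=0 (border '')
j=14 s[j]='b': π[14]=0 (border '')
j=15 s[j]='b': π[15]=0 (border '')
j=16 s[j]='a': π[16]=1 (border 'a')
j=17 s[j]='d': k: 1→0; π[17]=0 (border '')
j=18 s[j]='a': π[18]=1 (border 'a')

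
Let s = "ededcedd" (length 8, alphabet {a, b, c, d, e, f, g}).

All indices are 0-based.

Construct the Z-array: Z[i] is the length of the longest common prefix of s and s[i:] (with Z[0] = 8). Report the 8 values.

Z[0]=8
i=1: fresh scan; Z[1]=0
i=2: fresh scan; Z[2]=2 extend→box=[2,4)
i=3: min(r-i=1, Z[1]=0)=0; Z[3]=0
i=4: fresh scan; Z[4]=0
i=5: fresh scan; Z[5]=2 extend→box=[5,7)
i=6: min(r-i=1, Z[1]=0)=0; Z[6]=0
i=7: fresh scan; Z[7]=0

[8, 0, 2, 0, 0, 2, 0, 0]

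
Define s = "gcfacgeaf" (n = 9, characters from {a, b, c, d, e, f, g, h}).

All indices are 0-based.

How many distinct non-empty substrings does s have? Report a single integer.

41

sorted suffixes:
  #0 SA[0]=3  'acgeaf'
  #1 SA[1]=7  'af'
  #2 SA[2]=1  'cfacgeaf'
  #3 SA[3]=4  'cgeaf'
  #4 SA[4]=6  'eaf'
  #5 SA[5]=8  'f'
  #6 SA[6]=2  'facgeaf'
  #7 SA[7]=0  'gcfacgeaf'
  #8 SA[8]=5  'geaf'

SA = [3, 7, 1, 4, 6, 8, 2, 0, 5]
rank  pair      lcp
   1  s[3:],s[7:]  1  'a'
   2  s[7:],s[1:]  0  ''
   3  s[1:],s[4:]  1  'c'
   4  s[4:],s[6:]  0  ''
   5  s[6:],s[8:]  0  ''
   6  s[8:],s[2:]  1  'f'
   7  s[2:],s[0:]  0  ''
   8  s[0:],s[5:]  1  'g'

n(n+1)/2 = 9·10/2 = 45
Σ LCP = 0 + 1 + 0 + 1 + 0 + 0 + 1 + 0 + 1 = 4
distinct = 45 − 4 = 41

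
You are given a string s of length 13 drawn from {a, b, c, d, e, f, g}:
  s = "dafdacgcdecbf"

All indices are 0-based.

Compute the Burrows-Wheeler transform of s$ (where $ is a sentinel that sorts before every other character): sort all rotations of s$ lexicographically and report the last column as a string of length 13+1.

rank  rotation        last
    0  $dafdacgcdecbf  f
    1  acgcdecbf$dafd  d
    2  afdacgcdecbf$d  d
    3  bf$dafdacgcdec  c
    4  cbf$dafdacgcde  e
    5  cdecbf$dafdacg  g
    6  cgcdecbf$dafda  a
    7  dacgcdecbf$daf  f
    8  dafdacgcdecbf$  $
    9  decbf$dafdacgc  c
   10  ecbf$dafdacgcd  d
   11  f$dafdacgcdecb  b
   12  fdacgcdecbf$da  a
   13  gcdecbf$dafdac  c

fddcegaf$cdbac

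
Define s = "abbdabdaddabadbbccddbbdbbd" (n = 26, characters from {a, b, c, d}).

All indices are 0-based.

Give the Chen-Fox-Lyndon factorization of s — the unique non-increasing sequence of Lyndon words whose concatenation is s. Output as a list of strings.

["abbdabdadd", "abadbbccddbbdbbd"]

emit factor 1: 'abbdabdadd' (i=0, period=10)
emit factor 2: 'abadbbccddbbdbbd' (i=10, period=16)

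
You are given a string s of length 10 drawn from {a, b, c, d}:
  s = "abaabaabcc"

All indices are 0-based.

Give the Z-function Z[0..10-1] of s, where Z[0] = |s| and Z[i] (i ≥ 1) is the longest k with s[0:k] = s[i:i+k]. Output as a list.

Z[0]=10
i=1: i≥r, start 0; Z[1]=0
i=2: i≥r, start 0; Z[2]=1 grow→box=[2,3)
i=3: i≥r, start 0; Z[3]=5 grow→box=[3,8)
i=4: min(r-i=4, Z[1]=0)=0; Z[4]=0
i=5: min(r-i=3, Z[2]=1)=1; Z[5]=1
i=6: min(r-i=2, Z[3]=5)=2; Z[6]=2
i=7: min(r-i=1, Z[4]=0)=0; Z[7]=0
i=8: i≥r, start 0; Z[8]=0
i=9: i≥r, start 0; Z[9]=0

[10, 0, 1, 5, 0, 1, 2, 0, 0, 0]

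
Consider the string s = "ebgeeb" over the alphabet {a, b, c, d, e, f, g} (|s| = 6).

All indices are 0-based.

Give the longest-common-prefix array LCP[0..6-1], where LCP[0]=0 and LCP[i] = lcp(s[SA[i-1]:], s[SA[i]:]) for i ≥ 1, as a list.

rank→(start, suffix):
  0 → (5, 'b')
  1 → (1, 'bgeeb')
  2 → (4, 'eb')
  3 → (0, 'ebgeeb')
  4 → (3, 'eeb')
  5 → (2, 'geeb')

SA = [5, 1, 4, 0, 3, 2]
rank  pair      lcp
   1  s[5:],s[1:]  1  'b'
   2  s[1:],s[4:]  0  ''
   3  s[4:],s[0:]  2  'eb'
   4  s[0:],s[3:]  1  'e'
   5  s[3:],s[2:]  0  ''

[0, 1, 0, 2, 1, 0]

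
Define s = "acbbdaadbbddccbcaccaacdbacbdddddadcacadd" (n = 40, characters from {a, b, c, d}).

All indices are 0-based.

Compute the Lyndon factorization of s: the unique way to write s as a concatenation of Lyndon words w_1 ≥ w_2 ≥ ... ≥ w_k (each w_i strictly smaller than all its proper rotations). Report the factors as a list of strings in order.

emit factor 1: 'acbbd' (i=0, period=5)
emit factor 2: 'aadbbddccbcacc' (i=5, period=14)
emit factor 3: 'aacdbacbdddddadcacadd' (i=19, period=21)

["acbbd", "aadbbddccbcacc", "aacdbacbdddddadcacadd"]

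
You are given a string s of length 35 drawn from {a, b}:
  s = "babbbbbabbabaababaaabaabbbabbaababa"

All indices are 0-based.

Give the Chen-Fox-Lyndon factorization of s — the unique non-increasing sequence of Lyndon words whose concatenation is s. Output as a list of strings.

["b", "abbbbb", "abb", "ab", "aabab", "aaabaabbbabbaabab", "a"]

emit factor 1: 'b' (i=0, period=1)
emit factor 2: 'abbbbb' (i=1, period=6)
emit factor 3: 'abb' (i=7, period=3)
emit factor 4: 'ab' (i=10, period=2)
emit factor 5: 'aabab' (i=12, period=5)
emit factor 6: 'aaabaabbbabbaabab' (i=17, period=17)
emit factor 7: 'a' (i=34, period=1)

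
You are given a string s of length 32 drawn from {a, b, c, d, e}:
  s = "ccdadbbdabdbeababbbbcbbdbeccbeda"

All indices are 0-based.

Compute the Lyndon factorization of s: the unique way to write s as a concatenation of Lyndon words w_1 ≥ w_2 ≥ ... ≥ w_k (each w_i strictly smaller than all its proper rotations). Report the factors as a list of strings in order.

emit factor 1: 'ccd' (i=0, period=3)
emit factor 2: 'adbbd' (i=3, period=5)
emit factor 3: 'abdbe' (i=8, period=5)
emit factor 4: 'ababbbbcbbdbeccbed' (i=13, period=18)
emit factor 5: 'a' (i=31, period=1)

["ccd", "adbbd", "abdbe", "ababbbbcbbdbeccbed", "a"]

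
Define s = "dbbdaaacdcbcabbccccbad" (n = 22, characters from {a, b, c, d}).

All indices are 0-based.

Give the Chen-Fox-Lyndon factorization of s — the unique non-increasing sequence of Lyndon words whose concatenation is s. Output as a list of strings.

emit factor 1: 'd' (i=0, period=1)
emit factor 2: 'bbd' (i=1, period=3)
emit factor 3: 'aaacdcbcabbccccbad' (i=4, period=18)

["d", "bbd", "aaacdcbcabbccccbad"]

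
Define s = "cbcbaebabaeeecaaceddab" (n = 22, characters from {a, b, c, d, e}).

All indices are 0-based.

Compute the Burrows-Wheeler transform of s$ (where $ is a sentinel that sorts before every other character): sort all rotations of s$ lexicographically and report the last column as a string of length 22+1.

rank  rotation                 last
    0  $cbcbaebabaeeecaaceddab  b
    1  aaceddab$cbcbaebabaeeec  c
    2  ab$cbcbaebabaeeecaacedd  d
    3  abaeeecaaceddab$cbcbaeb  b
    4  aceddab$cbcbaebabaeeeca  a
    5  aebabaeeecaaceddab$cbcb  b
    6  aeeecaaceddab$cbcbaebab  b
    7  b$cbcbaebabaeeecaacedda  a
    8  babaeeecaaceddab$cbcbae  e
    9  baebabaeeecaaceddab$cbc  c
   10  baeeecaaceddab$cbcbaeba  a
   11  bcbaebabaeeecaaceddab$c  c
   12  caaceddab$cbcbaebabaeee  e
   13  cbaebabaeeecaaceddab$cb  b
   14  cbcbaebabaeeecaaceddab$  $
   15  ceddab$cbcbaebabaeeecaa  a
   16  dab$cbcbaebabaeeecaaced  d
   17  ddab$cbcbaebabaeeecaace  e
   18  ebabaeeecaaceddab$cbcba  a
   19  ecaaceddab$cbcbaebabaee  e
   20  eddab$cbcbaebabaeeecaac  c
   21  eecaaceddab$cbcbaebabae  e
   22  eeecaaceddab$cbcbaebaba  a

bcdbabbaecaceb$adeaecea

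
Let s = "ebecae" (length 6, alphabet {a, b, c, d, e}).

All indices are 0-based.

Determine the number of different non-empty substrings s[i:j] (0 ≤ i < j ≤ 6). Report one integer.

sorted suffixes:
  #0 SA[0]=4  'ae'
  #1 SA[1]=1  'becae'
  #2 SA[2]=3  'cae'
  #3 SA[3]=5  'e'
  #4 SA[4]=0  'ebecae'
  #5 SA[5]=2  'ecae'

SA = [4, 1, 3, 5, 0, 2]
[i] adj suffixes → lcp
  [1] 4/1 → 0 ('')
  [2] 1/3 → 0 ('')
  [3] 3/5 → 0 ('')
  [4] 5/0 → 1 ('e')
  [5] 0/2 → 1 ('e')

n(n+1)/2 = 6·7/2 = 21
Σ LCP = 0 + 0 + 0 + 0 + 1 + 1 = 2
distinct = 21 − 2 = 19

19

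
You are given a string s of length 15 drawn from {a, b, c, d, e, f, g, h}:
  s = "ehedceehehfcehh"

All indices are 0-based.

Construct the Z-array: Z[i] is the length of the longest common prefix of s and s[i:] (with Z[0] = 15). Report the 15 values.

Z[0]=15
i=1: outside box; Z[1]=0
i=2: outside box; Z[2]=1 extend→box=[2,3)
i=3: outside box; Z[3]=0
i=4: outside box; Z[4]=0
i=5: outside box; Z[5]=1 extend→box=[5,6)
i=6: outside box; Z[6]=3 extend→box=[6,9)
i=7: min(r-i=2, Z[1]=0)=0; Z[7]=0
i=8: min(r-i=1, Z[2]=1)=1; Z[8]=2 extend→box=[8,10)
i=9: min(r-i=1, Z[1]=0)=0; Z[9]=0
i=10: outside box; Z[10]=0
i=11: outside box; Z[11]=0
i=12: outside box; Z[12]=2 extend→box=[12,14)
i=13: min(r-i=1, Z[1]=0)=0; Z[13]=0
i=14: outside box; Z[14]=0

[15, 0, 1, 0, 0, 1, 3, 0, 2, 0, 0, 0, 2, 0, 0]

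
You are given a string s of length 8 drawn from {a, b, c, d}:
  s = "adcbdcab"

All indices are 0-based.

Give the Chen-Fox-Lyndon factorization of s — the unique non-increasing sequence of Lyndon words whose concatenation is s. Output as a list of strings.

emit factor 1: 'adcbdc' (i=0, period=6)
emit factor 2: 'ab' (i=6, period=2)

["adcbdc", "ab"]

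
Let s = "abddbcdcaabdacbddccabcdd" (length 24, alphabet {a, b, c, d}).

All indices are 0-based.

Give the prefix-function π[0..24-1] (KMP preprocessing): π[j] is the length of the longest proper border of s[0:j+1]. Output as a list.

π[0] = 0
j=1 s[j]='b': π[1]=0 (border '')
j=2 s[j]='d': π[2]=0 (border '')
j=3 s[j]='d': π[3]=0 (border '')
j=4 s[j]='b': π[4]=0 (border '')
j=5 s[j]='c': π[5]=0 (border '')
j=6 s[j]='d': π[6]=0 (border '')
j=7 s[j]='c': π[7]=0 (border '')
j=8 s[j]='a': π[8]=1 (border 'a')
j=9 s[j]='a': k: 1→0; π[9]=1 (border 'a')
j=10 s[j]='b': π[10]=2 (border 'ab')
j=11 s[j]='d': π[11]=3 (border 'abd')
j=12 s[j]='a': k: 3→0; π[12]=1 (border 'a')
j=13 s[j]='c': k: 1→0; π[13]=0 (border '')
j=14 s[j]='b': π[14]=0 (border '')
j=15 s[j]='d': π[15]=0 (border '')
j=16 s[j]='d': π[16]=0 (border '')
j=17 s[j]='c': π[17]=0 (border '')
j=18 s[j]='c': π[18]=0 (border '')
j=19 s[j]='a': π[19]=1 (border 'a')
j=20 s[j]='b': π[20]=2 (border 'ab')
j=21 s[j]='c': k: 2→0; π[21]=0 (border '')
j=22 s[j]='d': π[22]=0 (border '')
j=23 s[j]='d': π[23]=0 (border '')

[0, 0, 0, 0, 0, 0, 0, 0, 1, 1, 2, 3, 1, 0, 0, 0, 0, 0, 0, 1, 2, 0, 0, 0]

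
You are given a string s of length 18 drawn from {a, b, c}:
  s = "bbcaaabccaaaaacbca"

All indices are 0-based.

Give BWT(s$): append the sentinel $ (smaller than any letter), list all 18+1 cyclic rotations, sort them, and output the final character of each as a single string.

accacaaaaa$cbabcbab

rank  rotation             last
    0  $bbcaaabccaaaaacbca  a
    1  a$bbcaaabccaaaaacbc  c
    2  aaaaacbca$bbcaaabcc  c
    3  aaaacbca$bbcaaabcca  a
    4  aaabccaaaaacbca$bbc  c
    5  aaacbca$bbcaaabccaa  a
    6  aabccaaaaacbca$bbca  a
    7  aacbca$bbcaaabccaaa  a
    8  abccaaaaacbca$bbcaa  a
    9  acbca$bbcaaabccaaaa  a
   10  bbcaaabccaaaaacbca$  $
   11  bca$bbcaaabccaaaaac  c
   12  bcaaabccaaaaacbca$b  b
   13  bccaaaaacbca$bbcaaa  a
   14  ca$bbcaaabccaaaaacb  b
   15  caaaaacbca$bbcaaabc  c
   16  caaabccaaaaacbca$bb  b
   17  cbca$bbcaaabccaaaaa  a
   18  ccaaaaacbca$bbcaaab  b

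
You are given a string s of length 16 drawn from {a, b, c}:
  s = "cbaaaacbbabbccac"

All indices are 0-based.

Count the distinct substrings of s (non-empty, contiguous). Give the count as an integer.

116

rank→(start, suffix):
  0 → (2, 'aaaacbbabbccac')
  1 → (3, 'aaacbbabbccac')
  2 → (4, 'aacbbabbccac')
  3 → (9, 'abbccac')
  4 → (14, 'ac')
  5 → (5, 'acbbabbccac')
  6 → (1, 'baaaacbbabbccac')
  7 → (8, 'babbccac')
  8 → (7, 'bbabbccac')
  9 → (10, 'bbccac')
  10 → (11, 'bccac')
  11 → (15, 'c')
  12 → (13, 'cac')
  13 → (0, 'cbaaaacbbabbccac')
  14 → (6, 'cbbabbccac')
  15 → (12, 'ccac')

SA = [2, 3, 4, 9, 14, 5, 1, 8, 7, 10, 11, 15, 13, 0, 6, 12]
rank  pair      lcp
   1  s[2:],s[3:]  3  'aaa'
   2  s[3:],s[4:]  2  'aa'
   3  s[4:],s[9:]  1  'a'
   4  s[9:],s[14:]  1  'a'
   5  s[14:],s[5:]  2  'ac'
   6  s[5:],s[1:]  0  ''
   7  s[1:],s[8:]  2  'ba'
   8  s[8:],s[7:]  1  'b'
   9  s[7:],s[10:]  2  'bb'
  10  s[10:],s[11:]  1  'b'
  11  s[11:],s[15:]  0  ''
  12  s[15:],s[13:]  1  'c'
  13  s[13:],s[0:]  1  'c'
  14  s[0:],s[6:]  2  'cb'
  15  s[6:],s[12:]  1  'c'

n(n+1)/2 = 16·17/2 = 136
Σ LCP = 0 + 3 + 2 + 1 + 1 + 2 + 0 + 2 + 1 + 2 + 1 + 0 + 1 + 1 + 2 + 1 = 20
distinct = 136 − 20 = 116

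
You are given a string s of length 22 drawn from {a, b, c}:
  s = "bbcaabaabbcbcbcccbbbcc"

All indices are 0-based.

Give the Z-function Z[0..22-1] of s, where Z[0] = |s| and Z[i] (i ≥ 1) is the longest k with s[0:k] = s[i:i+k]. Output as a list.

Z[0]=22
i=1: fresh scan; Z[1]=1 grow→box=[1,2)
i=2: fresh scan; Z[2]=0
i=3: fresh scan; Z[3]=0
i=4: fresh scan; Z[4]=0
i=5: fresh scan; Z[5]=1 grow→box=[5,6)
i=6: fresh scan; Z[6]=0
i=7: fresh scan; Z[7]=0
i=8: fresh scan; Z[8]=3 grow→box=[8,11)
i=9: min(r-i=2, Z[1]=1)=1; Z[9]=1
i=10: min(r-i=1, Z[2]=0)=0; Z[10]=0
i=11: fresh scan; Z[11]=1 grow→box=[11,12)
i=12: fresh scan; Z[12]=0
i=13: fresh scan; Z[13]=1 grow→box=[13,14)
i=14: fresh scan; Z[14]=0
i=15: fresh scan; Z[15]=0
i=16: fresh scan; Z[16]=0
i=17: fresh scan; Z[17]=2 grow→box=[17,19)
i=18: min(r-i=1, Z[1]=1)=1; Z[18]=3 grow→box=[18,21)
i=19: min(r-i=2, Z[1]=1)=1; Z[19]=1
i=20: min(r-i=1, Z[2]=0)=0; Z[20]=0
i=21: fresh scan; Z[21]=0

[22, 1, 0, 0, 0, 1, 0, 0, 3, 1, 0, 1, 0, 1, 0, 0, 0, 2, 3, 1, 0, 0]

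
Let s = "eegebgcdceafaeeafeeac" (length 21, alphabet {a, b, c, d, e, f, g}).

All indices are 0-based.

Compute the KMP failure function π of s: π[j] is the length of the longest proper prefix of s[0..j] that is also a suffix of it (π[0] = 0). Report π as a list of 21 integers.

[0, 1, 0, 1, 0, 0, 0, 0, 0, 1, 0, 0, 0, 1, 2, 0, 0, 1, 2, 0, 0]

π[0] = 0
j=1 s[j]='e': π[1]=1 (border 'e')
j=2 s[j]='g': k: 1→0; π[2]=0 (border '')
j=3 s[j]='e': π[3]=1 (border 'e')
j=4 s[j]='b': k: 1→0; π[4]=0 (border '')
j=5 s[j]='g': π[5]=0 (border '')
j=6 s[j]='c': π[6]=0 (border '')
j=7 s[j]='d': π[7]=0 (border '')
j=8 s[j]='c': π[8]=0 (border '')
j=9 s[j]='e': π[9]=1 (border 'e')
j=10 s[j]='a': k: 1→0; π[10]=0 (border '')
j=11 s[j]='f': π[11]=0 (border '')
j=12 s[j]='a': π[12]=0 (border '')
j=13 s[j]='e': π[13]=1 (border 'e')
j=14 s[j]='e': π[14]=2 (border 'ee')
j=15 s[j]='a': k: 2→1→0; π[15]=0 (border '')
j=16 s[j]='f': π[16]=0 (border '')
j=17 s[j]='e': π[17]=1 (border 'e')
j=18 s[j]='e': π[18]=2 (border 'ee')
j=19 s[j]='a': k: 2→1→0; π[19]=0 (border '')
j=20 s[j]='c': π[20]=0 (border '')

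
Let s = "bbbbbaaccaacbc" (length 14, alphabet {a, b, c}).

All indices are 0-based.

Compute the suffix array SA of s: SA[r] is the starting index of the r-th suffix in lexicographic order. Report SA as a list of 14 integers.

[9, 5, 10, 6, 4, 3, 2, 1, 0, 12, 13, 8, 11, 7]

rank | idx | suffix
   0 |   9 | aacbc
   1 |   5 | aaccaacbc
   2 |  10 | acbc
   3 |   6 | accaacbc
   4 |   4 | baaccaacbc
   5 |   3 | bbaaccaacbc
   6 |   2 | bbbaaccaacbc
   7 |   1 | bbbbaaccaacbc
   8 |   0 | bbbbbaaccaacbc
   9 |  12 | bc
  10 |  13 | c
  11 |   8 | caacbc
  12 |  11 | cbc
  13 |   7 | ccaacbc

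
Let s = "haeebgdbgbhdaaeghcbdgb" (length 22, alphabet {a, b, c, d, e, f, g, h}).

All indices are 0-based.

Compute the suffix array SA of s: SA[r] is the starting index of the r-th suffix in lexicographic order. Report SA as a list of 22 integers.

sorted suffixes:
  #0 SA[0]=12  'aaeghcbdgb'
  #1 SA[1]=1  'aeebgdbgbhdaaeghcbdgb'
  #2 SA[2]=13  'aeghcbdgb'
  #3 SA[3]=21  'b'
  #4 SA[4]=18  'bdgb'
  #5 SA[5]=7  'bgbhdaaeghcbdgb'
  #6 SA[6]=4  'bgdbgbhdaaeghcbdgb'
  #7 SA[7]=9  'bhdaaeghcbdgb'
  #8 SA[8]=17  'cbdgb'
  #9 SA[9]=11  'daaeghcbdgb'
  #10 SA[10]=6  'dbgbhdaaeghcbdgb'
  #11 SA[11]=19  'dgb'
  #12 SA[12]=3  'ebgdbgbhdaaeghcbdgb'
  #13 SA[13]=2  'eebgdbgbhdaaeghcbdgb'
  #14 SA[14]=14  'eghcbdgb'
  #15 SA[15]=20  'gb'
  #16 SA[16]=8  'gbhdaaeghcbdgb'
  #17 SA[17]=5  'gdbgbhdaaeghcbdgb'
  #18 SA[18]=15  'ghcbdgb'
  #19 SA[19]=0  'haeebgdbgbhdaaeghcbdgb'
  #20 SA[20]=16  'hcbdgb'
  #21 SA[21]=10  'hdaaeghcbdgb'

[12, 1, 13, 21, 18, 7, 4, 9, 17, 11, 6, 19, 3, 2, 14, 20, 8, 5, 15, 0, 16, 10]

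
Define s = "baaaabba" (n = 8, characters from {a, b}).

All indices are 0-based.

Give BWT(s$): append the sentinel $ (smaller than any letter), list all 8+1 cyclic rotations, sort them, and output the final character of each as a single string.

rank  rotation   last
    0  $baaaabba  a
    1  a$baaaabb  b
    2  aaaabba$b  b
    3  aaabba$ba  a
    4  aabba$baa  a
    5  abba$baaa  a
    6  ba$baaaab  b
    7  baaaabba$  $
    8  bba$baaaa  a

abbaaab$a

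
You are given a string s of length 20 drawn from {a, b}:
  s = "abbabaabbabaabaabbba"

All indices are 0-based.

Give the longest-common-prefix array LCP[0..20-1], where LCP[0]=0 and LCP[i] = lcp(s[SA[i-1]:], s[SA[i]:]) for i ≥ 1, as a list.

[0, 1, 3, 4, 1, 5, 6, 2, 8, 3, 0, 2, 4, 5, 2, 6, 1, 3, 7, 2]

sorted suffixes:
  #0 SA[0]=19  'a'
  #1 SA[1]=11  'aabaabbba'
  #2 SA[2]=5  'aabbabaabaabbba'
  #3 SA[3]=14  'aabbba'
  #4 SA[4]=9  'abaabaabbba'
  #5 SA[5]=3  'abaabbabaabaabbba'
  #6 SA[6]=12  'abaabbba'
  #7 SA[7]=6  'abbabaabaabbba'
  #8 SA[8]=0  'abbabaabbabaabaabbba'
  #9 SA[9]=15  'abbba'
  #10 SA[10]=18  'ba'
  #11 SA[11]=10  'baabaabbba'
  #12 SA[12]=4  'baabbabaabaabbba'
  #13 SA[13]=13  'baabbba'
  #14 SA[14]=8  'babaabaabbba'
  #15 SA[15]=2  'babaabbabaabaabbba'
  #16 SA[16]=17  'bba'
  #17 SA[17]=7  'bbabaabaabbba'
  #18 SA[18]=1  'bbabaabbabaabaabbba'
  #19 SA[19]=16  'bbba'

SA = [19, 11, 5, 14, 9, 3, 12, 6, 0, 15, 18, 10, 4, 13, 8, 2, 17, 7, 1, 16]
rank  pair      lcp
   1  s[19:],s[11:]  1  'a'
   2  s[11:],s[5:]  3  'aab'
   3  s[5:],s[14:]  4  'aabb'
   4  s[14:],s[9:]  1  'a'
   5  s[9:],s[3:]  5  'abaab'
   6  s[3:],s[12:]  6  'abaabb'
   7  s[12:],s[6:]  2  'ab'
   8  s[6:],s[0:]  8  'abbabaab'
   9  s[0:],s[15:]  3  'abb'
  10  s[15:],s[18:]  0  ''
  11  s[18:],s[10:]  2  'ba'
  12  s[10:],s[4:]  4  'baab'
  13  s[4:],s[13:]  5  'baabb'
  14  s[13:],s[8:]  2  'ba'
  15  s[8:],s[2:]  6  'babaab'
  16  s[2:],s[17:]  1  'b'
  17  s[17:],s[7:]  3  'bba'
  18  s[7:],s[1:]  7  'bbabaab'
  19  s[1:],s[16:]  2  'bb'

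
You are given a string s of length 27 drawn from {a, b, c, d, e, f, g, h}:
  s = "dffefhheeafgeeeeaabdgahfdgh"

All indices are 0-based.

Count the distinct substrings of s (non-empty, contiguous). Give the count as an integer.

rank→(start, suffix):
  0 → (16, 'aabdgahfdgh')
  1 → (17, 'abdgahfdgh')
  2 → (9, 'afgeeeeaabdgahfdgh')
  3 → (21, 'ahfdgh')
  4 → (18, 'bdgahfdgh')
  5 → (0, 'dffefhheeafgeeeeaabdgahfdgh')
  6 → (19, 'dgahfdgh')
  7 → (24, 'dgh')
  8 → (15, 'eaabdgahfdgh')
  9 → (8, 'eafgeeeeaabdgahfdgh')
  10 → (14, 'eeaabdgahfdgh')
  11 → (7, 'eeafgeeeeaabdgahfdgh')
  12 → (13, 'eeeaabdgahfdgh')
  13 → (12, 'eeeeaabdgahfdgh')
  14 → (3, 'efhheeafgeeeeaabdgahfdgh')
  15 → (23, 'fdgh')
  16 → (2, 'fefhheeafgeeeeaabdgahfdgh')
  17 → (1, 'ffefhheeafgeeeeaabdgahfdgh')
  18 → (10, 'fgeeeeaabdgahfdgh')
  19 → (4, 'fhheeafgeeeeaabdgahfdgh')
  20 → (20, 'gahfdgh')
  21 → (11, 'geeeeaabdgahfdgh')
  22 → (25, 'gh')
  23 → (26, 'h')
  24 → (6, 'heeafgeeeeaabdgahfdgh')
  25 → (22, 'hfdgh')
  26 → (5, 'hheeafgeeeeaabdgahfdgh')

SA = [16, 17, 9, 21, 18, 0, 19, 24, 15, 8, 14, 7, 13, 12, 3, 23, 2, 1, 10, 4, 20, 11, 25, 26, 6, 22, 5]
rank  pair      lcp
   1  s[16:],s[17:]  1  'a'
   2  s[17:],s[9:]  1  'a'
   3  s[9:],s[21:]  1  'a'
   4  s[21:],s[18:]  0  ''
   5  s[18:],s[0:]  0  ''
   6  s[0:],s[19:]  1  'd'
   7  s[19:],s[24:]  2  'dg'
   8  s[24:],s[15:]  0  ''
   9  s[15:],s[8:]  2  'ea'
  10  s[8:],s[14:]  1  'e'
  11  s[14:],s[7:]  3  'eea'
  12  s[7:],s[13:]  2  'ee'
  13  s[13:],s[12:]  3  'eee'
  14  s[12:],s[3:]  1  'e'
  15  s[3:],s[23:]  0  ''
  16  s[23:],s[2:]  1  'f'
  17  s[2:],s[1:]  1  'f'
  18  s[1:],s[10:]  1  'f'
  19  s[10:],s[4:]  1  'f'
  20  s[4:],s[20:]  0  ''
  21  s[20:],s[11:]  1  'g'
  22  s[11:],s[25:]  1  'g'
  23  s[25:],s[26:]  0  ''
  24  s[26:],s[6:]  1  'h'
  25  s[6:],s[22:]  1  'h'
  26  s[22:],s[5:]  1  'h'

n(n+1)/2 = 27·28/2 = 378
Σ LCP = 0 + 1 + 1 + 1 + 0 + 0 + 1 + 2 + 0 + 2 + 1 + 3 + 2 + 3 + 1 + 0 + 1 + 1 + 1 + 1 + 0 + 1 + 1 + 0 + 1 + 1 + 1 = 27
distinct = 378 − 27 = 351

351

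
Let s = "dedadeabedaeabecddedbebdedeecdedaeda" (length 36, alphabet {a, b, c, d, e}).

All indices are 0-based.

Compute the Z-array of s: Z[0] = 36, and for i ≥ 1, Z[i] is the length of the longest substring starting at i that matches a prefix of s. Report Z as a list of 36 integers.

[36, 0, 1, 0, 2, 0, 0, 0, 0, 1, 0, 0, 0, 0, 0, 0, 1, 3, 0, 1, 0, 0, 0, 3, 0, 2, 0, 0, 0, 4, 0, 1, 0, 0, 1, 0]

Z[0]=36
i=1: i≥r, start 0; Z[1]=0
i=2: i≥r, start 0; Z[2]=1 scan→box=[2,3)
i=3: i≥r, start 0; Z[3]=0
i=4: i≥r, start 0; Z[4]=2 scan→box=[4,6)
i=5: min(r-i=1, Z[1]=0)=0; Z[5]=0
i=6: i≥r, start 0; Z[6]=0
i=7: i≥r, start 0; Z[7]=0
i=8: i≥r, start 0; Z[8]=0
i=9: i≥r, start 0; Z[9]=1 scan→box=[9,10)
i=10: i≥r, start 0; Z[10]=0
i=11: i≥r, start 0; Z[11]=0
i=12: i≥r, start 0; Z[12]=0
i=13: i≥r, start 0; Z[13]=0
i=14: i≥r, start 0; Z[14]=0
i=15: i≥r, start 0; Z[15]=0
i=16: i≥r, start 0; Z[16]=1 scan→box=[16,17)
i=17: i≥r, start 0; Z[17]=3 scan→box=[17,20)
i=18: min(r-i=2, Z[1]=0)=0; Z[18]=0
i=19: min(r-i=1, Z[2]=1)=1; Z[19]=1
i=20: i≥r, start 0; Z[20]=0
i=21: i≥r, start 0; Z[21]=0
i=22: i≥r, start 0; Z[22]=0
i=23: i≥r, start 0; Z[23]=3 scan→box=[23,26)
i=24: min(r-i=2, Z[1]=0)=0; Z[24]=0
i=25: min(r-i=1, Z[2]=1)=1; Z[25]=2 scan→box=[25,27)
i=26: min(r-i=1, Z[1]=0)=0; Z[26]=0
i=27: i≥r, start 0; Z[27]=0
i=28: i≥r, start 0; Z[28]=0
i=29: i≥r, start 0; Z[29]=4 scan→box=[29,33)
i=30: min(r-i=3, Z[1]=0)=0; Z[30]=0
i=31: min(r-i=2, Z[2]=1)=1; Z[31]=1
i=32: min(r-i=1, Z[3]=0)=0; Z[32]=0
i=33: i≥r, start 0; Z[33]=0
i=34: i≥r, start 0; Z[34]=1 scan→box=[34,35)
i=35: i≥r, start 0; Z[35]=0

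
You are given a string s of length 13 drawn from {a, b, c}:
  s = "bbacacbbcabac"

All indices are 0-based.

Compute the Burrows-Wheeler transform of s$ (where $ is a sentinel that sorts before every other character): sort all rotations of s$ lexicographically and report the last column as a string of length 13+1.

ccbbcab$cbabaa

rank  rotation        last
    0  $bbacacbbcabac  c
    1  abac$bbacacbbc  c
    2  ac$bbacacbbcab  b
    3  acacbbcabac$bb  b
    4  acbbcabac$bbac  c
    5  bac$bbacacbbca  a
    6  bacacbbcabac$b  b
    7  bbacacbbcabac$  $
    8  bbcabac$bbacac  c
    9  bcabac$bbacacb  b
   10  c$bbacacbbcaba  a
   11  cabac$bbacacbb  b
   12  cacbbcabac$bba  a
   13  cbbcabac$bbaca  a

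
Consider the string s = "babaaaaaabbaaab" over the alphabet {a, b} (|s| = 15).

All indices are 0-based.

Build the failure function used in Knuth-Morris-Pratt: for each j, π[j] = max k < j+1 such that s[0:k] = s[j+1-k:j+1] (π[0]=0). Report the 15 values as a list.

[0, 0, 1, 2, 0, 0, 0, 0, 0, 1, 1, 2, 0, 0, 1]

π[0] = 0
j=1 s[j]='a': π[1]=0 (border '')
j=2 s[j]='b': π[2]=1 (border 'b')
j=3 s[j]='a': π[3]=2 (border 'ba')
j=4 s[j]='a': k: 2→0; π[4]=0 (border '')
j=5 s[j]='a': π[5]=0 (border '')
j=6 s[j]='a': π[6]=0 (border '')
j=7 s[j]='a': π[7]=0 (border '')
j=8 s[j]='a': π[8]=0 (border '')
j=9 s[j]='b': π[9]=1 (border 'b')
j=10 s[j]='b': k: 1→0; π[10]=1 (border 'b')
j=11 s[j]='a': π[11]=2 (border 'ba')
j=12 s[j]='a': k: 2→0; π[12]=0 (border '')
j=13 s[j]='a': π[13]=0 (border '')
j=14 s[j]='b': π[14]=1 (border 'b')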